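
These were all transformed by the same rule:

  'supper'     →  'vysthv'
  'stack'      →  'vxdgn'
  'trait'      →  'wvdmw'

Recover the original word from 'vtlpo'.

spill

Shifts by position in supper: pos 0: s→v (+3), pos 1: u→y (+4), pos 2: p→s (+3), pos 3: p→t (+4) — repeating every 2. A repeating key of period 2 is used — shifts +3, +4 over and over.
Decoding vtlpo: v−3=s, t−4=p, l−3=i, p−4=l, o−3=l.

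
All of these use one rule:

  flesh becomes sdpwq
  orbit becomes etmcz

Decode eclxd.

The output letters match the input read backwards, each shifted +11: flesh reversed is hself. Two steps: reverse the string, then apply a Caesar shift of +11.
Reversing it on eclxd: shift back: e−11=t, c−11=r, l−11=a, x−11=m, d−11=s → trams; then reverse → smart.

smart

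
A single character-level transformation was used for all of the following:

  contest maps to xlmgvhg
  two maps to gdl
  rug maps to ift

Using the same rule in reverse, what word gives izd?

Letters are reflected about the middle of the alphabet (position → 25−position): Atbash.
Reversing it on izd: i↔r, z↔a, d↔w.

raw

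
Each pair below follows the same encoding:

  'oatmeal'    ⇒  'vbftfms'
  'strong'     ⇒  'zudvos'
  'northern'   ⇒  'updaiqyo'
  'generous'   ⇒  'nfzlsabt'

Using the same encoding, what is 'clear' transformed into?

Shifts by position in oatmeal: pos 0: o→v (+7), pos 1: a→b (+1), pos 2: t→f (+12), pos 3: m→t (+7), pos 4: e→f (+1), pos 5: a→m (+12) — repeating every 3. The shifts repeat in a cycle of length 3: positions 0,1,… shift by +7, +1, +12, then the pattern repeats.
Applying it to clear: c+7=j, l+1=m, e+12=q, a+7=h, r+1=s.

jmqhs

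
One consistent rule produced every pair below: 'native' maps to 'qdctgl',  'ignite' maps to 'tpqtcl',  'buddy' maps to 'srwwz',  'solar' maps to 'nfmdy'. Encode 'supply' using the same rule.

n(13)→q(16) and a(0)→d(3) fit y≡15x+3 (mod 26); the inverse of 15 mod 26 is 7. Each letter's alphabet position (a=0..z=25) is mapped through 15·x+3 mod 26 — an affine cipher.
Applying it to supply: s(18)→15·18+3≡13=n; u(20)→15·20+3≡17=r; p(15)→15·15+3≡20=u; p(15)→15·15+3≡20=u; l(11)→15·11+3≡12=m; y(24)→15·24+3≡25=z (all mod 26).

nruumz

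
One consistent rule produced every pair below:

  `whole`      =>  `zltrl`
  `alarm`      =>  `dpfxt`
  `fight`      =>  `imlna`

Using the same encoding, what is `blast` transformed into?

Letter i (0-indexed) is shifted by i+3, so successive shifts are 3, 4, 5, ….
Applying it to blast: b+3=e, l+4=p, a+5=f, s+6=y, t+7=a.

epfya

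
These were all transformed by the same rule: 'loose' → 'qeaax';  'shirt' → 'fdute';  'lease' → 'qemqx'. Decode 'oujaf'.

toxic

The output letters match the input read backwards, each shifted +12: loose reversed is esool. Two steps: reverse the string, then apply a Caesar shift of +12.
Decoding oujaf: shift back: o−12=c, u−12=i, j−12=x, a−12=o, f−12=t → cixot; then reverse → toxic.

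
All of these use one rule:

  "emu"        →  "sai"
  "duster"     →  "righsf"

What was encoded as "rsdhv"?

Compare letters: e→s is +14, m→a is +14, u→i is +14 — a constant shift. Each letter is shifted forward by 14 in the alphabet (a Caesar shift of +14).
Reversing it on rsdhv: r−14=d, s−14=e, d−14=p, h−14=t, v−14=h.

depth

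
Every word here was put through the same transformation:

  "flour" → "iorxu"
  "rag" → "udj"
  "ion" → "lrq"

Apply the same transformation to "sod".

Compare letters: f→i is +3, l→o is +3, o→r is +3 — a constant shift. It's a constant shift of +3 (ROT3).
On sod: s+3=v, o+3=r, d+3=g.

vrg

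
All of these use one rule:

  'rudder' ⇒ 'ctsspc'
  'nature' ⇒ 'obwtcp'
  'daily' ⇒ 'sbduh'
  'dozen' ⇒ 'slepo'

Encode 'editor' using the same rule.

Each letter's alphabet position (a=0..z=25) is mapped through 23·x+1 mod 26 — an affine cipher.
Applying it to editor: e(4)→23·4+1≡15=p; d(3)→23·3+1≡18=s; i(8)→23·8+1≡3=d; t(19)→23·19+1≡22=w; o(14)→23·14+1≡11=l; r(17)→23·17+1≡2=c (all mod 26).

psdwlc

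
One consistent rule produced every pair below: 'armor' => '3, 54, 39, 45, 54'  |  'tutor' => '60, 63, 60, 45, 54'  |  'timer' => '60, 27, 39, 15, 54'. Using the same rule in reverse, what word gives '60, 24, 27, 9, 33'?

thick

Each letter becomes 3×(its alphabet position, a=1..z=26).
Reversing it on 60, 24, 27, 9, 33: 60→(60−0)÷3=20=t, 24→(24−0)÷3=8=h, 27→(27−0)÷3=9=i, 9→(9−0)÷3=3=c, 33→(33−0)÷3=11=k.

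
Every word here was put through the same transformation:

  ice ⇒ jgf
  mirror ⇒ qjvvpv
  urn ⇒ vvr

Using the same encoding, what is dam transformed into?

Vowels shift forward by 1 and consonants shift forward by 4.
Applying it to dam: d(cons)+4=h, a(vowel)+1=b, m(cons)+4=q.

hbq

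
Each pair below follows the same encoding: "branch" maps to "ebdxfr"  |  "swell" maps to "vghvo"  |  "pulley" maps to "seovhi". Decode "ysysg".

vivid

Shifts by position in branch: pos 0: b→e (+3), pos 1: r→b (+10), pos 2: a→d (+3), pos 3: n→x (+10) — repeating every 2. The shifts repeat in a cycle of length 2: positions 0,1,… shift by +3, +10, then the pattern repeats.
Decoding ysysg: y−3=v, s−10=i, y−3=v, s−10=i, g−3=d.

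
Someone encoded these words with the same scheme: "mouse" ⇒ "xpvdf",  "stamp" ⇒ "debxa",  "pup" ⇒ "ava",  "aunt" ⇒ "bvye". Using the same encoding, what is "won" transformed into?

The shift depends on letter class: consonant m→x is +11, but vowel o→p is +1. Vowels shift forward by 1 and consonants shift forward by 11.
On won: w(cons)+11=h, o(vowel)+1=p, n(cons)+11=y.

hpy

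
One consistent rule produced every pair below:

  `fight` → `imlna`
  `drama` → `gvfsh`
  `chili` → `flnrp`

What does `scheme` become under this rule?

vgmktm

In fight: f→i is +3, i→m is +4, g→l is +5, h→n is +6 — the shift increases by 1 each position. Each letter shifts forward by (position + 3), i.e. 3, 4, 5, … — the shift grows by one for each successive letter.
For scheme: s+3=v, c+4=g, h+5=m, e+6=k, m+7=t, e+8=m.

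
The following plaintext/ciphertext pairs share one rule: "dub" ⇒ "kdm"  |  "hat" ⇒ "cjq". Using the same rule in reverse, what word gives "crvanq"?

hermit

The output letters match the input read backwards, each shifted +9: dub reversed is bud. Read the word backwards and shift each letter +9.
Reversing it on crvanq: shift back: c−9=t, r−9=i, v−9=m, a−9=r, n−9=e, q−9=h → timreh; then reverse → hermit.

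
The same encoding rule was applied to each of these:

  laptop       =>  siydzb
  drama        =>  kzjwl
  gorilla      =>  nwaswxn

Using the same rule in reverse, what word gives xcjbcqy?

quarrel

In laptop: l→s is +7, a→i is +8, p→y is +9, t→d is +10 — the shift increases by 1 each position. Each letter shifts forward by (position + 7), i.e. 7, 8, 9, … — the shift grows by one for each successive letter.
Reversing it on xcjbcqy: x−7=q, c−8=u, j−9=a, b−10=r, c−11=r, q−12=e, y−13=l.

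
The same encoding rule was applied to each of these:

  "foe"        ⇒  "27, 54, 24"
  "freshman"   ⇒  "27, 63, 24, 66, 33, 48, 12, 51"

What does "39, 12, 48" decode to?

jam

f(#6)→27 and o(#15)→54: differences scale by 3, so n = 3·pos + 9. Each letter becomes 3×(its alphabet position, a=1..z=26) + 9.
Reversing it on 39, 12, 48: 39→(39−9)÷3=10=j, 12→(12−9)÷3=1=a, 48→(48−9)÷3=13=m.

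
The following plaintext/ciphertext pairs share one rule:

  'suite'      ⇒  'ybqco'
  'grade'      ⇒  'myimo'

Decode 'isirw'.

claim

In suite: s→y is +6, u→b is +7, i→q is +8, t→c is +9 — the shift increases by 1 each position. The shift increases by 1 at each position, starting from +6: 6, 7, 8, ….
Reversing it on isirw: i−6=c, s−7=l, i−8=a, r−9=i, w−10=m.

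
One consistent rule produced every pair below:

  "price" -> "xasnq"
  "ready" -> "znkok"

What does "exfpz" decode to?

In price: p→x is +8, r→a is +9, i→s is +10, c→n is +11 — the shift increases by 1 each position. The shift increases by 1 at each position, starting from +8: 8, 9, 10, ….
Decoding exfpz: e−8=w, x−9=o, f−10=v, p−11=e, z−12=n.

woven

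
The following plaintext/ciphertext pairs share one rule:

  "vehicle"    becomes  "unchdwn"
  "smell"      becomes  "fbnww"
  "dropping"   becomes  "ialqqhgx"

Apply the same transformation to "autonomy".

v(21)→u(20) and e(4)→n(13) fit y≡5x+19 (mod 26); the inverse of 5 mod 26 is 21. This is an affine cipher: with a=0,…,z=25, each position x becomes (5x+19) mod 26.
On autonomy: a(0)→5·0+19≡19=t; u(20)→5·20+19≡15=p; t(19)→5·19+19≡10=k; o(14)→5·14+19≡11=l; n(13)→5·13+19≡6=g; o(14)→5·14+19≡11=l; m(12)→5·12+19≡1=b; y(24)→5·24+19≡9=j (all mod 26).

tpklglbj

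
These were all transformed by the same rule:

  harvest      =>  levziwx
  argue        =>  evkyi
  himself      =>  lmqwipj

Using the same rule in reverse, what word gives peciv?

Compare letters: h→l is +4, a→e is +4, r→v is +4 — a constant shift. This is a Caesar cipher with shift 4.
Reversing it on peciv: p−4=l, e−4=a, c−4=y, i−4=e, v−4=r.

layer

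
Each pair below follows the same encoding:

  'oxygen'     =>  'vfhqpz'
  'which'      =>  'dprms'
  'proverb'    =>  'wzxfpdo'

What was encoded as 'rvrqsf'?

In oxygen: o→v is +7, x→f is +8, y→h is +9, g→q is +10 — the shift increases by 1 each position. Each letter shifts forward by (position + 7), i.e. 7, 8, 9, … — the shift grows by one for each successive letter.
Undoing it on rvrqsf: r−7=k, v−8=n, r−9=i, q−10=g, s−11=h, f−12=t.

knight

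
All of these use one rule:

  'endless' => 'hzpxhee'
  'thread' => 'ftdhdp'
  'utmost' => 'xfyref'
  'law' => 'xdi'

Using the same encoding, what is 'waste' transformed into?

The shift depends on letter class: consonant n→z is +12, but vowel e→h is +3. Vowels shift forward by 3 and consonants shift forward by 12.
For waste: w(cons)+12=i, a(vowel)+3=d, s(cons)+12=e, t(cons)+12=f, e(vowel)+3=h.

idefh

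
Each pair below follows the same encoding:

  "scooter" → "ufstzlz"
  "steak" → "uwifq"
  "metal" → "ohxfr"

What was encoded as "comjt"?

Each letter shifts forward by (position + 2), i.e. 2, 3, 4, … — the shift grows by one for each successive letter.
Undoing it on comjt: c−2=a, o−3=l, m−4=i, j−5=e, t−6=n.

alien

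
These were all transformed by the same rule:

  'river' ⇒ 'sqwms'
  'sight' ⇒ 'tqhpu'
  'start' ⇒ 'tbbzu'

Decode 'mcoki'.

The shifts repeat in a cycle of length 2: positions 0,1,… shift by +1, +8, then the pattern repeats.
Undoing it on mcoki: m−1=l, c−8=u, o−1=n, k−8=c, i−1=h.

lunch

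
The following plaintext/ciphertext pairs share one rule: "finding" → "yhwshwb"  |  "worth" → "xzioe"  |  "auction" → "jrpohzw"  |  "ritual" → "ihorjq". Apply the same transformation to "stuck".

This is an affine cipher: with a=0,…,z=25, each position x becomes (3x+9) mod 26.
On stuck: s(18)→3·18+9≡11=l; t(19)→3·19+9≡14=o; u(20)→3·20+9≡17=r; c(2)→3·2+9≡15=p; k(10)→3·10+9≡13=n (all mod 26).

lorpn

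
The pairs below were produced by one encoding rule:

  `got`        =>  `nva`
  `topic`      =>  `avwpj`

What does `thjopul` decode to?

machine

Compare letters: g→n is +7, o→v is +7, t→a is +7 — a constant shift. Each letter is shifted forward by 7 in the alphabet (a Caesar shift of +7).
Undoing it on thjopul: t−7=m, h−7=a, j−7=c, o−7=h, p−7=i, u−7=n, l−7=e.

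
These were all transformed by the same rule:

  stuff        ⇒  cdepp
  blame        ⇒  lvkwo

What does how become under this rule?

Every letter moves 10 places later in the alphabet, wrapping around z→a.
For how: h+10=r, o+10=y, w+10=g.

ryg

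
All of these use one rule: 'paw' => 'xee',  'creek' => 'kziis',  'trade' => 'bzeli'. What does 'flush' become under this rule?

ntyap

The shift depends on letter class: consonant p→x is +8, but vowel a→e is +4. The rule splits by letter class: vowels +4, consonants +8.
For flush: f(cons)+8=n, l(cons)+8=t, u(vowel)+4=y, s(cons)+8=a, h(cons)+8=p.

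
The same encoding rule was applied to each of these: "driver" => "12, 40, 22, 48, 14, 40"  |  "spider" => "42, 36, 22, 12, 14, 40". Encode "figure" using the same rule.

d(#4)→12 and r(#18)→40: differences scale by 2, so n = 2·pos + 4. With a=1..z=26, the number is 2·pos + 4.
Applying it to figure: f=6→16, i=9→22, g=7→18, u=21→46, r=18→40, e=5→14.

16, 22, 18, 46, 40, 14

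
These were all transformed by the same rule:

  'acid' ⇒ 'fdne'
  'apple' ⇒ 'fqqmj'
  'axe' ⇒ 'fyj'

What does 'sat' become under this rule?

tfu

The shift depends on letter class: consonant c→d is +1, but vowel a→f is +5. Vowels shift forward by 5 and consonants shift forward by 1.
Applying it to sat: s(cons)+1=t, a(vowel)+5=f, t(cons)+1=u.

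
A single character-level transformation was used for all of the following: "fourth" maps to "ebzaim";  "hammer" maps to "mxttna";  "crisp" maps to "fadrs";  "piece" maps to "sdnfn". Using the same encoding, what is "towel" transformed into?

ibhnc

Each letter's alphabet position (a=0..z=25) is mapped through 17·x+23 mod 26 — an affine cipher.
On towel: t(19)→17·19+23≡8=i; o(14)→17·14+23≡1=b; w(22)→17·22+23≡7=h; e(4)→17·4+23≡13=n; l(11)→17·11+23≡2=c (all mod 26).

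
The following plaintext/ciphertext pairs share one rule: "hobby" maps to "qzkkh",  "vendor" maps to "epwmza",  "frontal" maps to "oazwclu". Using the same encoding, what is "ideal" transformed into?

tmplu

The shift depends on letter class: consonant h→q is +9, but vowel o→z is +11. Vowels shift forward by 11 and consonants shift forward by 9.
For ideal: i(vowel)+11=t, d(cons)+9=m, e(vowel)+11=p, a(vowel)+11=l, l(cons)+9=u.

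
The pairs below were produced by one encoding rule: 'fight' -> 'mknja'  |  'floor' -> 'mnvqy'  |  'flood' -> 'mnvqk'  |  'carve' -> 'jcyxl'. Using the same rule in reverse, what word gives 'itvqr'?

A repeating key of period 2 is used — shifts +7, +2 over and over.
Undoing it on itvqr: i−7=b, t−2=r, v−7=o, q−2=o, r−7=k.

brook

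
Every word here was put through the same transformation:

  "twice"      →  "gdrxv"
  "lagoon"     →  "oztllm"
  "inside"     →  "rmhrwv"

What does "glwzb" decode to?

Each pair mirrors across the alphabet (t↔g, w↔d, i↔r): positions sum to 25. This is the alphabet-reversal cipher (Atbash): a becomes z, b becomes y, etc.
Decoding glwzb: g↔t, l↔o, w↔d, z↔a, b↔y.

today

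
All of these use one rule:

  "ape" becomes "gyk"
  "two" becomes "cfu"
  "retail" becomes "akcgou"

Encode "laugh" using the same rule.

The shift depends on letter class: consonant p→y is +9, but vowel a→g is +6. Two shifts are in play — +6 for a/e/i/o/u, +9 for every other letter.
For laugh: l(cons)+9=u, a(vowel)+6=g, u(vowel)+6=a, g(cons)+9=p, h(cons)+9=q.

ugapq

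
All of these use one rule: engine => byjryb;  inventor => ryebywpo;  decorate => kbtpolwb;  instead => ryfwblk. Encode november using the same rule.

ypebhcbo

Treating letters as 0–25, the rule is x ↦ 17x + 11 (mod 26).
For november: n(13)→17·13+11≡24=y; o(14)→17·14+11≡15=p; v(21)→17·21+11≡4=e; e(4)→17·4+11≡1=b; m(12)→17·12+11≡7=h; b(1)→17·1+11≡2=c; e(4)→17·4+11≡1=b; r(17)→17·17+11≡14=o (all mod 26).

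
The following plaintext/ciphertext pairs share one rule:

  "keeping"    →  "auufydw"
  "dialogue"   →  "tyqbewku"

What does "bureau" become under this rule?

Compare letters: k→a is +16, e→u is +16, e→u is +16 — a constant shift. Each letter is shifted forward by 16 in the alphabet (a Caesar shift of +16).
Applying it to bureau: b+16=r, u+16=k, r+16=h, e+16=u, a+16=q, u+16=k.

rkhuqk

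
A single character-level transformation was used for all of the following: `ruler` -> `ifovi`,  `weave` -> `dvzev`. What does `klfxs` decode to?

pouch

Letters are reflected about the middle of the alphabet (position → 25−position): Atbash.
Reversing it on klfxs: k↔p, l↔o, f↔u, x↔c, s↔h.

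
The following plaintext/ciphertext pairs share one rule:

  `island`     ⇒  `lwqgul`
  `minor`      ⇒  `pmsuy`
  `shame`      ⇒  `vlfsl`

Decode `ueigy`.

In island: i→l is +3, s→w is +4, l→q is +5, a→g is +6 — the shift increases by 1 each position. The shift increases by 1 at each position, starting from +3: 3, 4, 5, ….
Decoding ueigy: u−3=r, e−4=a, i−5=d, g−6=a, y−7=r.

radar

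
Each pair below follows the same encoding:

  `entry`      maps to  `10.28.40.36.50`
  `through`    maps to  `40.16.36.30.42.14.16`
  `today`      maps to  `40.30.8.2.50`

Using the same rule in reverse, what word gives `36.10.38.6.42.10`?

Each letter becomes 2×(its alphabet position, a=1..z=26).
Decoding 36.10.38.6.42.10: 36→(36−0)÷2=18=r, 10→(10−0)÷2=5=e, 38→(38−0)÷2=19=s, 6→(6−0)÷2=3=c, 42→(42−0)÷2=21=u, 10→(10−0)÷2=5=e.

rescue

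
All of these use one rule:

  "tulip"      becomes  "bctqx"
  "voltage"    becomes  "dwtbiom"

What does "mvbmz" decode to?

enter

Compare letters: t→b is +8, u→c is +8, l→t is +8 — a constant shift. Every letter moves 8 places later in the alphabet, wrapping around z→a.
Reversing it on mvbmz: m−8=e, v−8=n, b−8=t, m−8=e, z−8=r.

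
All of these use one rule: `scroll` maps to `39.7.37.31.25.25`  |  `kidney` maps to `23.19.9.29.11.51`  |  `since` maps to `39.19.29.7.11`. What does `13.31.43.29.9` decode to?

found

With a=1..z=26, the number is 2·pos + 1.
Reversing it on 13.31.43.29.9: 13→(13−1)÷2=6=f, 31→(31−1)÷2=15=o, 43→(43−1)÷2=21=u, 29→(29−1)÷2=14=n, 9→(9−1)÷2=4=d.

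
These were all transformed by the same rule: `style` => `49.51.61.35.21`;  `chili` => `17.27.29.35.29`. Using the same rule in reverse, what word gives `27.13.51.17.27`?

The formula is n = 2×(alphabet index, a=1) + 11.
Undoing it on 27.13.51.17.27: 27→(27−11)÷2=8=h, 13→(13−11)÷2=1=a, 51→(51−11)÷2=20=t, 17→(17−11)÷2=3=c, 27→(27−11)÷2=8=h.

hatch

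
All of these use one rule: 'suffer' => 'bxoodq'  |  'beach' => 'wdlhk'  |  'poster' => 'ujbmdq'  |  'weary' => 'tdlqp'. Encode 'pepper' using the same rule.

s(18)→b(1) and u(20)→x(23) fit y≡11x+11 (mod 26); the inverse of 11 mod 26 is 19. Treating letters as 0–25, the rule is x ↦ 11x + 11 (mod 26).
Applying it to pepper: p(15)→11·15+11≡20=u; e(4)→11·4+11≡3=d; p(15)→11·15+11≡20=u; p(15)→11·15+11≡20=u; e(4)→11·4+11≡3=d; r(17)→11·17+11≡16=q (all mod 26).

uduudq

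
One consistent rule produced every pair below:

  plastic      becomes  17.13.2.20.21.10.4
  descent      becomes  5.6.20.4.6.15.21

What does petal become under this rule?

p is letter #16 and maps to 17: an offset of 1. Each letter is replaced by its alphabet position (a=1..z=26) + 1.
On petal: p=16→17, e=5→6, t=20→21, a=1→2, l=12→13.

17.6.21.2.13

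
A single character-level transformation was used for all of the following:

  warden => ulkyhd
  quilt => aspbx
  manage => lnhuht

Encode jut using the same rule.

The output letters match the input read backwards, each shifted +7: warden reversed is nedraw. Two steps: reverse the string, then apply a Caesar shift of +7.
On jut: reverse → tuj; then shift: t+7=a, u+7=b, j+7=q.

abq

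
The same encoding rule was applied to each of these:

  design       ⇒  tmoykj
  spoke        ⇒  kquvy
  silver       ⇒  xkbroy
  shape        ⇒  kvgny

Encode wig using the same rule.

The output letters match the input read backwards, each shifted +6: design reversed is ngised. The word is reversed, then every letter is shifted forward by 6.
Applying it to wig: reverse → giw; then shift: g+6=m, i+6=o, w+6=c.

moc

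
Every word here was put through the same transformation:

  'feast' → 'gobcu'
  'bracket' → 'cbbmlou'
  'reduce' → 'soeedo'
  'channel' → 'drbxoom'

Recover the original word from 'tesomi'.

Shifts by position in feast: pos 0: f→g (+1), pos 1: e→o (+10), pos 2: a→b (+1), pos 3: s→c (+10) — repeating every 2. A repeating key of period 2 is used — shifts +1, +10 over and over.
Reversing it on tesomi: t−1=s, e−10=u, s−1=r, o−10=e, m−1=l, i−10=y.

surely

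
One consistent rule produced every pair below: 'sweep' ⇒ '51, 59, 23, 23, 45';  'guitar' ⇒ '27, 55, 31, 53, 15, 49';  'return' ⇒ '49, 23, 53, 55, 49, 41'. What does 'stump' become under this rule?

51, 53, 55, 39, 45

s(#19)→51 and w(#23)→59: differences scale by 2, so n = 2·pos + 13. Each letter becomes 2×(its alphabet position, a=1..z=26) + 13.
For stump: s=19→51, t=20→53, u=21→55, m=13→39, p=16→45.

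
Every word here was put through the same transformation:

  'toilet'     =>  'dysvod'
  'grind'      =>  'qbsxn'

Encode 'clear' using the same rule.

Compare letters: t→d is +10, o→y is +10, i→s is +10 — a constant shift. Each letter is shifted forward by 10 in the alphabet (a Caesar shift of +10).
Applying it to clear: c+10=m, l+10=v, e+10=o, a+10=k, r+10=b.

mvokb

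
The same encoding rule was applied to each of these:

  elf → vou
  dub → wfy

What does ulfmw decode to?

This is the alphabet-reversal cipher (Atbash): a becomes z, b becomes y, etc.
Reversing it on ulfmw: u↔f, l↔o, f↔u, m↔n, w↔d.

found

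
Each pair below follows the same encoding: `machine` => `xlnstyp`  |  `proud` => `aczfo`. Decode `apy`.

pen

Compare letters: m→x is +11, a→l is +11, c→n is +11 — a constant shift. Every letter moves 11 places later in the alphabet, wrapping around z→a.
Decoding apy: a−11=p, p−11=e, y−11=n.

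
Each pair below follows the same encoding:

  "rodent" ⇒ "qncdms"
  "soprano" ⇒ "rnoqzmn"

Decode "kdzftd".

It's a constant shift of +25 (ROT25).
Reversing it on kdzftd: k−25=l, d−25=e, z−25=a, f−25=g, t−25=u, d−25=e.

league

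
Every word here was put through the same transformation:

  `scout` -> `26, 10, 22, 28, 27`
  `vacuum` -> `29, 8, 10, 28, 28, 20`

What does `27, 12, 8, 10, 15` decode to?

teach

s is letter #19 and maps to 26: an offset of 7. Each letter is replaced by its alphabet position (a=1..z=26) + 7.
Reversing it on 27, 12, 8, 10, 15: 27→(27−7)÷1=20=t, 12→(12−7)÷1=5=e, 8→(8−7)÷1=1=a, 10→(10−7)÷1=3=c, 15→(15−7)÷1=8=h.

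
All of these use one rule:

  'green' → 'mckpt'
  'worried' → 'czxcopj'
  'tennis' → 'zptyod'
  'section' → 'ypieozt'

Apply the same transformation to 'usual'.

adalr

The shifts repeat in a cycle of length 2: positions 0,1,… shift by +6, +11, then the pattern repeats.
For usual: u+6=a, s+11=d, u+6=a, a+11=l, l+6=r.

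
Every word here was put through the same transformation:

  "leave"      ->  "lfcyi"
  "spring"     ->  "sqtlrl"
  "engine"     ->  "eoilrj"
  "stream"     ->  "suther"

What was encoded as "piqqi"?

phone

In leave: l→l is +0, e→f is +1, a→c is +2, v→y is +3 — the shift increases by 1 each position. Each letter shifts forward by its position index (0, 1, 2, …) — the shift grows by one for each successive letter.
Decoding piqqi: p−0=p, i−1=h, q−2=o, q−3=n, i−4=e.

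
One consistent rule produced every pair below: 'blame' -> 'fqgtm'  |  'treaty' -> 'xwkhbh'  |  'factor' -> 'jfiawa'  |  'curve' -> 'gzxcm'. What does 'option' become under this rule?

suzpww

In blame: b→f is +4, l→q is +5, a→g is +6, m→t is +7 — the shift increases by 1 each position. The shift increases by 1 at each position, starting from +4: 4, 5, 6, ….
On option: o+4=s, p+5=u, t+6=z, i+7=p, o+8=w, n+9=w.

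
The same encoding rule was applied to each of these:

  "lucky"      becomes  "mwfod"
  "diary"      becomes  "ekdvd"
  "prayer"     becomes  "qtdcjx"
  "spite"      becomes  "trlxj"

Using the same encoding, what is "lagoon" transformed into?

In lucky: l→m is +1, u→w is +2, c→f is +3, k→o is +4 — the shift increases by 1 each position. Each letter shifts forward by (position + 1), i.e. 1, 2, 3, … — the shift grows by one for each successive letter.
On lagoon: l+1=m, a+2=c, g+3=j, o+4=s, o+5=t, n+6=t.

mcjstt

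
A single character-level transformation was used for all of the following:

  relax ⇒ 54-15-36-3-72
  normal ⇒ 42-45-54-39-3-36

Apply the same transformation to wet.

69-15-60

The formula is n = 3×(alphabet index, a=1).
For wet: w=23→69, e=5→15, t=20→60.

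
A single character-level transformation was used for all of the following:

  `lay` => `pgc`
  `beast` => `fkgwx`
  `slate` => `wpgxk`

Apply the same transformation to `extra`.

kbxvg

The shift depends on letter class: consonant l→p is +4, but vowel a→g is +6. Two shifts are in play — +6 for a/e/i/o/u, +4 for every other letter.
For extra: e(vowel)+6=k, x(cons)+4=b, t(cons)+4=x, r(cons)+4=v, a(vowel)+6=g.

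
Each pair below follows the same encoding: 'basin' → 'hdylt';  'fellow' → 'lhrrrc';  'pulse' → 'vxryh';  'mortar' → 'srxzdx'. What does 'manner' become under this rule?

sdtthx

The shift depends on letter class: consonant b→h is +6, but vowel a→d is +3. The rule splits by letter class: vowels +3, consonants +6.
For manner: m(cons)+6=s, a(vowel)+3=d, n(cons)+6=t, n(cons)+6=t, e(vowel)+3=h, r(cons)+6=x.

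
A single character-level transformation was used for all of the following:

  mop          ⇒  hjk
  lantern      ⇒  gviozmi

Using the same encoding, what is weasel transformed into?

Compare letters: m→h is +21, o→j is +21, p→k is +21 — a constant shift. Each letter is shifted forward by 21 in the alphabet (a Caesar shift of +21).
For weasel: w+21=r, e+21=z, a+21=v, s+21=n, e+21=z, l+21=g.

rzvnzg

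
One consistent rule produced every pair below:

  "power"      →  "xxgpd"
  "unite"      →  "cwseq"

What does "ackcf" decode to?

Each letter shifts forward by (position + 8), i.e. 8, 9, 10, … — the shift grows by one for each successive letter.
Undoing it on ackcf: a−8=s, c−9=t, k−10=a, c−11=r, f−12=t.

start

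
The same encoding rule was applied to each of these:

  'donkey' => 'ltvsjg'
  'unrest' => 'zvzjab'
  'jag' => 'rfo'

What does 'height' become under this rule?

The shift depends on letter class: consonant d→l is +8, but vowel o→t is +5. The rule splits by letter class: vowels +5, consonants +8.
For height: h(cons)+8=p, e(vowel)+5=j, i(vowel)+5=n, g(cons)+8=o, h(cons)+8=p, t(cons)+8=b.

pjnopb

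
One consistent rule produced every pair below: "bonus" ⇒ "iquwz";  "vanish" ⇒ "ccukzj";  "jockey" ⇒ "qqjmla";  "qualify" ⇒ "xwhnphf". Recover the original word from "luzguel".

essence

Shifts by position in bonus: pos 0: b→i (+7), pos 1: o→q (+2), pos 2: n→u (+7), pos 3: u→w (+2) — repeating every 2. It's a Vigenère-style cipher with numeric key [7,2]: position i shifts by key[i mod 2].
Undoing it on luzguel: l−7=e, u−2=s, z−7=s, g−2=e, u−7=n, e−2=c, l−7=e.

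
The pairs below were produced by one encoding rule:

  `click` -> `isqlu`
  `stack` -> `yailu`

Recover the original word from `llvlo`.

fence

In click: c→i is +6, l→s is +7, i→q is +8, c→l is +9 — the shift increases by 1 each position. Letter i (0-indexed) is shifted by i+6, so successive shifts are 6, 7, 8, ….
Decoding llvlo: l−6=f, l−7=e, v−8=n, l−9=c, o−10=e.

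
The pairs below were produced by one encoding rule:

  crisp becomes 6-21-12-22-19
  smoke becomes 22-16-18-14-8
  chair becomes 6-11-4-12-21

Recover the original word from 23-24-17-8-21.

The number is (letter's place in the alphabet, a=1) + 3.
Decoding 23-24-17-8-21: 23→(23−3)÷1=20=t, 24→(24−3)÷1=21=u, 17→(17−3)÷1=14=n, 8→(8−3)÷1=5=e, 21→(21−3)÷1=18=r.

tuner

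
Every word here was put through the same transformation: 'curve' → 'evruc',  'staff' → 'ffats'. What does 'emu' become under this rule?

The word is simply reversed.
Applying it to emu: reverse → ume.

ume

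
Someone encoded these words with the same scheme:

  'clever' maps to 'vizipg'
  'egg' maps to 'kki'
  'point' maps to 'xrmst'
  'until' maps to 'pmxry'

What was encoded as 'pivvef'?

The output letters match the input read backwards, each shifted +4: clever reversed is revelc. Two steps: reverse the string, then apply a Caesar shift of +4.
Reversing it on pivvef: shift back: p−4=l, i−4=e, v−4=r, v−4=r, e−4=a, f−4=b → lerrab; then reverse → barrel.

barrel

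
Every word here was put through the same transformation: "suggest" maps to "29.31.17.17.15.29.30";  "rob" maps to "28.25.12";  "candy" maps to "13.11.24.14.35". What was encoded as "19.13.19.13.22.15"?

s is letter #19 and maps to 29: an offset of 10. The number is (letter's place in the alphabet, a=1) + 10.
Decoding 19.13.19.13.22.15: 19→(19−10)÷1=9=i, 13→(13−10)÷1=3=c, 19→(19−10)÷1=9=i, 13→(13−10)÷1=3=c, 22→(22−10)÷1=12=l, 15→(15−10)÷1=5=e.

icicle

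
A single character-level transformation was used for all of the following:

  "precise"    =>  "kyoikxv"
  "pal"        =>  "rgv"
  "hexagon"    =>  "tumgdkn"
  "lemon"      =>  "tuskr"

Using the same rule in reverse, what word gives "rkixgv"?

The output letters match the input read backwards, each shifted +6: precise reversed is esicerp. Two steps: reverse the string, then apply a Caesar shift of +6.
Decoding rkixgv: shift back: r−6=l, k−6=e, i−6=c, x−6=r, g−6=a, v−6=p → lecrap; then reverse → parcel.

parcel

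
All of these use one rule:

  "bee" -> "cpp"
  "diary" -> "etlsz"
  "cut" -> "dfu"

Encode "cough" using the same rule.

The rule splits by letter class: vowels +11, consonants +1.
Applying it to cough: c(cons)+1=d, o(vowel)+11=z, u(vowel)+11=f, g(cons)+1=h, h(cons)+1=i.

dzfhi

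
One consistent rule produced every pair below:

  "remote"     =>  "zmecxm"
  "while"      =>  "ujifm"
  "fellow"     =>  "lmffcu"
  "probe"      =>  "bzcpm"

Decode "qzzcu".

This is an affine cipher: with a=0,…,z=25, each position x becomes (25x+16) mod 26.
Undoing it on qzzcu: q(16)→25·(16−16)≡0=a; z(25)→25·(25−16)≡17=r; z(25)→25·(25−16)≡17=r; c(2)→25·(2−16)≡14=o; u(20)→25·(20−16)≡22=w (all mod 26).

arrow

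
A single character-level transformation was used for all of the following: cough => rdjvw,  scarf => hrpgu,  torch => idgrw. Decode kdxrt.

Compare letters: c→r is +15, o→d is +15, u→j is +15 — a constant shift. Every letter moves 15 places later in the alphabet, wrapping around z→a.
Undoing it on kdxrt: k−15=v, d−15=o, x−15=i, r−15=c, t−15=e.

voice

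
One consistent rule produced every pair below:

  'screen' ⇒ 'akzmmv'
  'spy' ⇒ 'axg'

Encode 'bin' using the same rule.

jqv

Compare letters: s→a is +8, c→k is +8, r→z is +8 — a constant shift. Each letter is shifted forward by 8 in the alphabet (a Caesar shift of +8).
For bin: b+8=j, i+8=q, n+8=v.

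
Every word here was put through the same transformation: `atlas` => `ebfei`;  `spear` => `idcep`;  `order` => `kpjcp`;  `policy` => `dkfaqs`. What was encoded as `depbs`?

party

a(0)→e(4) and t(19)→b(1) fit y≡19x+4 (mod 26); the inverse of 19 mod 26 is 11. Each letter's alphabet position (a=0..z=25) is mapped through 19·x+4 mod 26 — an affine cipher.
Reversing it on depbs: d(3)→11·(3−4)≡15=p; e(4)→11·(4−4)≡0=a; p(15)→11·(15−4)≡17=r; b(1)→11·(1−4)≡19=t; s(18)→11·(18−4)≡24=y (all mod 26).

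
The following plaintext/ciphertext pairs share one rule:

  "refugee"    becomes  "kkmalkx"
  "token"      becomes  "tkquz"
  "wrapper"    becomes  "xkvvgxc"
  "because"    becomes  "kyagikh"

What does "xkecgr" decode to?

lawyer

The output letters match the input read backwards, each shifted +6: refugee reversed is eegufer. Read the word backwards and shift each letter +6.
Undoing it on xkecgr: shift back: x−6=r, k−6=e, e−6=y, c−6=w, g−6=a, r−6=l → reywal; then reverse → lawyer.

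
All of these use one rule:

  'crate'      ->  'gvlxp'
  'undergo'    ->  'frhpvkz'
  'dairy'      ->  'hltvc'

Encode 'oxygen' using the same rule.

The rule splits by letter class: vowels +11, consonants +4.
Applying it to oxygen: o(vowel)+11=z, x(cons)+4=b, y(cons)+4=c, g(cons)+4=k, e(vowel)+11=p, n(cons)+4=r.

zbckpr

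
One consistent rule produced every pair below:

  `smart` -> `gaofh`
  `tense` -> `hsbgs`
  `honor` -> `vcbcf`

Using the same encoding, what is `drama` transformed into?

Compare letters: s→g is +14, m→a is +14, a→o is +14 — a constant shift. Every letter moves 14 places later in the alphabet, wrapping around z→a.
On drama: d+14=r, r+14=f, a+14=o, m+14=a, a+14=o.

rfoao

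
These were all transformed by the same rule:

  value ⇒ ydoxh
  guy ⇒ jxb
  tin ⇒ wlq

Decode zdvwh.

waste

Compare letters: v→y is +3, a→d is +3, l→o is +3 — a constant shift. It's a constant shift of +3 (ROT3).
Decoding zdvwh: z−3=w, d−3=a, v−3=s, w−3=t, h−3=e.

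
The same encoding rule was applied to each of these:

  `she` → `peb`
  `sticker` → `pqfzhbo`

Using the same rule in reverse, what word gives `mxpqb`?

paste

It's a constant shift of +23 (ROT23).
Decoding mxpqb: m−23=p, x−23=a, p−23=s, q−23=t, b−23=e.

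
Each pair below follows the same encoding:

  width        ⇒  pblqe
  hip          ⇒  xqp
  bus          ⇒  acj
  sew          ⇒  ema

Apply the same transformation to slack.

The output letters match the input read backwards, each shifted +8: width reversed is htdiw. Read the word backwards and shift each letter +8.
For slack: reverse → kcals; then shift: k+8=s, c+8=k, a+8=i, l+8=t, s+8=a.

skita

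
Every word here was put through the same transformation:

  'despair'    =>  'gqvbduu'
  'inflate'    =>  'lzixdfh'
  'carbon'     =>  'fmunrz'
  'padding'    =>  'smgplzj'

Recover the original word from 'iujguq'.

Shifts by position in despair: pos 0: d→g (+3), pos 1: e→q (+12), pos 2: s→v (+3), pos 3: p→b (+12) — repeating every 2. A repeating key of period 2 is used — shifts +3, +12 over and over.
Reversing it on iujguq: i−3=f, u−12=i, j−3=g, g−12=u, u−3=r, q−12=e.

figure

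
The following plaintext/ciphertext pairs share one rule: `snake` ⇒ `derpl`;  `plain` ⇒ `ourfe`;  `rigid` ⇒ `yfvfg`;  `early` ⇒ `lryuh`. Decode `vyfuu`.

grill

s(18)→d(3) and n(13)→e(4) fit y≡5x+17 (mod 26); the inverse of 5 mod 26 is 21. Each letter's alphabet position (a=0..z=25) is mapped through 5·x+17 mod 26 — an affine cipher.
Decoding vyfuu: v(21)→21·(21−17)≡6=g; y(24)→21·(24−17)≡17=r; f(5)→21·(5−17)≡8=i; u(20)→21·(20−17)≡11=l; u(20)→21·(20−17)≡11=l (all mod 26).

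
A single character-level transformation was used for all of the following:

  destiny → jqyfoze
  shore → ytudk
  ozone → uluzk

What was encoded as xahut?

robin

Shifts by position in destiny: pos 0: d→j (+6), pos 1: e→q (+12), pos 2: s→y (+6), pos 3: t→f (+12) — repeating every 2. A repeating key of period 2 is used — shifts +6, +12 over and over.
Undoing it on xahut: x−6=r, a−12=o, h−6=b, u−12=i, t−6=n.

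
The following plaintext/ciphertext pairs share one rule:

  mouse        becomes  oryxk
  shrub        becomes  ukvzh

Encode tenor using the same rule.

vhrtx

In mouse: m→o is +2, o→r is +3, u→y is +4, s→x is +5 — the shift increases by 1 each position. Each letter shifts forward by (position + 2), i.e. 2, 3, 4, … — the shift grows by one for each successive letter.
Applying it to tenor: t+2=v, e+3=h, n+4=r, o+5=t, r+6=x.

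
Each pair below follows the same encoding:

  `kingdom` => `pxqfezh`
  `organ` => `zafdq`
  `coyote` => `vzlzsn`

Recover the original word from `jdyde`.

Treating letters as 0–25, the rule is x ↦ 9x + 3 (mod 26).
Undoing it on jdyde: j(9)→3·(9−3)≡18=s; d(3)→3·(3−3)≡0=a; y(24)→3·(24−3)≡11=l; d(3)→3·(3−3)≡0=a; e(4)→3·(4−3)≡3=d (all mod 26).

salad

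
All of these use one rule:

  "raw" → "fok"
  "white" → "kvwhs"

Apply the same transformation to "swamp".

Every letter moves 14 places later in the alphabet, wrapping around z→a.
For swamp: s+14=g, w+14=k, a+14=o, m+14=a, p+14=d.

gkoad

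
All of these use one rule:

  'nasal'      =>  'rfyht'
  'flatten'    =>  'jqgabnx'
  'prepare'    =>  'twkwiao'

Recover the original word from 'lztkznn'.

hundred

In nasal: n→r is +4, a→f is +5, s→y is +6, a→h is +7 — the shift increases by 1 each position. Each letter shifts forward by (position + 4), i.e. 4, 5, 6, … — the shift grows by one for each successive letter.
Reversing it on lztkznn: l−4=h, z−5=u, t−6=n, k−7=d, z−8=r, n−9=e, n−10=d.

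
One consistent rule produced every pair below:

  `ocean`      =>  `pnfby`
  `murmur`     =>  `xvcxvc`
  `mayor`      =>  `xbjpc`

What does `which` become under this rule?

The shift depends on letter class: consonant c→n is +11, but vowel o→p is +1. Two shifts are in play — +1 for a/e/i/o/u, +11 for every other letter.
Applying it to which: w(cons)+11=h, h(cons)+11=s, i(vowel)+1=j, c(cons)+11=n, h(cons)+11=s.

hsjns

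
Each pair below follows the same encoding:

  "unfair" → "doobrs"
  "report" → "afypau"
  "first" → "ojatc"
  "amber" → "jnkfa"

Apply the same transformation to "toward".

cpfbae

Shifts by position in unfair: pos 0: u→d (+9), pos 1: n→o (+1), pos 2: f→o (+9), pos 3: a→b (+1) — repeating every 2. It's a Vigenère-style cipher with numeric key [9,1]: position i shifts by key[i mod 2].
Applying it to toward: t+9=c, o+1=p, w+9=f, a+1=b, r+9=a, d+1=e.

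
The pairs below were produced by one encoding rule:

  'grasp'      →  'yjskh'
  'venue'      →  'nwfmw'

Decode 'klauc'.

stick

Each letter is shifted forward by 18 in the alphabet (a Caesar shift of +18).
Decoding klauc: k−18=s, l−18=t, a−18=i, u−18=c, c−18=k.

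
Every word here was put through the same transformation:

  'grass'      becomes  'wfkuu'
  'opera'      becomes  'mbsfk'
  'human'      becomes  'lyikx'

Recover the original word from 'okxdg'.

candy

g(6)→w(22) and r(17)→f(5) fit y≡15x+10 (mod 26); the inverse of 15 mod 26 is 7. Treating letters as 0–25, the rule is x ↦ 15x + 10 (mod 26).
Reversing it on okxdg: o(14)→7·(14−10)≡2=c; k(10)→7·(10−10)≡0=a; x(23)→7·(23−10)≡13=n; d(3)→7·(3−10)≡3=d; g(6)→7·(6−10)≡24=y (all mod 26).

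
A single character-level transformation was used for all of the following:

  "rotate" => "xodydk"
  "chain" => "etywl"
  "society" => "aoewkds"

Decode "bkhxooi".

bedroom

r(17)→x(23) and o(14)→o(14) fit y≡3x+24 (mod 26); the inverse of 3 mod 26 is 9. This is an affine cipher: with a=0,…,z=25, each position x becomes (3x+24) mod 26.
Undoing it on bkhxooi: b(1)→9·(1−24)≡1=b; k(10)→9·(10−24)≡4=e; h(7)→9·(7−24)≡3=d; x(23)→9·(23−24)≡17=r; o(14)→9·(14−24)≡14=o; o(14)→9·(14−24)≡14=o; i(8)→9·(8−24)≡12=m (all mod 26).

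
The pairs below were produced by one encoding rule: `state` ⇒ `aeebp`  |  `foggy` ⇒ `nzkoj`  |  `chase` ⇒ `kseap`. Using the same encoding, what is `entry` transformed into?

Shifts by position in state: pos 0: s→a (+8), pos 1: t→e (+11), pos 2: a→e (+4), pos 3: t→b (+8), pos 4: e→p (+11) — repeating every 3. It's a Vigenère-style cipher with numeric key [8,11,4]: position i shifts by key[i mod 3].
On entry: e+8=m, n+11=y, t+4=x, r+8=z, y+11=j.

myxzj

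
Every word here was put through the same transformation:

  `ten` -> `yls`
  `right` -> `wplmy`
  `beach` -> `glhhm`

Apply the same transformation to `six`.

xpc

Vowels shift forward by 7 and consonants shift forward by 5.
Applying it to six: s(cons)+5=x, i(vowel)+7=p, x(cons)+5=c.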